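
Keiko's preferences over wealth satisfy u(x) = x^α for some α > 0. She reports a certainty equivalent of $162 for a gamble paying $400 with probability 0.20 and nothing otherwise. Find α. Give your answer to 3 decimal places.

EU(lottery) = 0.20·400^α + 0.80·0 = 0.20·400^α.
Equating: 162^α = 0.20·400^α, i.e. 0.4050^α = 0.20.
Taking logs: α·ln(162/400) = ln(0.20), so α = -1.609438 / -0.903868 ≈ 1.781.

α ≈ 1.781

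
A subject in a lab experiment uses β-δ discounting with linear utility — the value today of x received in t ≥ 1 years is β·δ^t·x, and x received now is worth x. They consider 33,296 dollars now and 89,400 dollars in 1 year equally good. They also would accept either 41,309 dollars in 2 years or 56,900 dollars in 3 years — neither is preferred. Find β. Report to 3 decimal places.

The second indifference involves only future payoffs, so β cancels: β·δ^2·41309 = β·δ^3·56900, giving δ = 41309/56900 = 0.72599.
The first indifference: 33296 = β·δ·89400, so β = 33296/(δ·89400) = 33296/(0.72599·89400) ≈ 0.513.

β ≈ 0.513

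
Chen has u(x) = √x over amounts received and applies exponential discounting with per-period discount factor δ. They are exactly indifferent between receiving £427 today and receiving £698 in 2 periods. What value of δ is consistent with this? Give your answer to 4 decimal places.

The payoff in 2 periods is discounted by δ^2, so u(427) = δ^2·u(698) and δ^2 = u(427)/u(698).
Since u(x) = √x, δ^2 = √(427/698) = 0.78214.
Taking the square root: δ = 0.78214^(1/2) ≈ 0.8844.

δ ≈ 0.8844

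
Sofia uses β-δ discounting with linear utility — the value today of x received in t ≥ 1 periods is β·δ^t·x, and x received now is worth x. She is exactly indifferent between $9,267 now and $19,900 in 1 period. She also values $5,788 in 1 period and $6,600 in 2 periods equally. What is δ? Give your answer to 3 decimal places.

From the later pair, β·δ^1·5788 = β·δ^2·6600; dividing through, δ = 5788/6600 = 0.87697.

δ ≈ 0.877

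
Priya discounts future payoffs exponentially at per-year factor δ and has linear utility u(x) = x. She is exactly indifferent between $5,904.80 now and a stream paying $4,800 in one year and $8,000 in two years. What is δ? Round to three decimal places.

δ ≈ 0.610

Equating present values: 5904.80 = 4800δ + 8000δ².
That is, 8000δ² + 4800δ − 5904.80 = 0, a quadratic in δ.
The positive root is δ = [−4800 + √(4800² + 4·8000·5904.80)] / (2·8000) = (−4800 + 14560.000)/16000 ≈ 0.610.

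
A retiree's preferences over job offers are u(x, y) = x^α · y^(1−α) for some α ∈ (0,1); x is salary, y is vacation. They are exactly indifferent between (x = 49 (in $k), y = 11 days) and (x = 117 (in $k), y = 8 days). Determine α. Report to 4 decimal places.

α ≈ 0.2679

Set the two utilities equal: 49^α·11^(1−α) = 117^α·8^(1−α).
Rearrange to (49/117)^α = (8/11)^(1−α) and take logs: α·-0.8703536 = (1−α)·-0.3184537.
Thus α·(-1.1888073) = -0.3184537, so α = -0.3184537/-1.1888073 ≈ 0.2679.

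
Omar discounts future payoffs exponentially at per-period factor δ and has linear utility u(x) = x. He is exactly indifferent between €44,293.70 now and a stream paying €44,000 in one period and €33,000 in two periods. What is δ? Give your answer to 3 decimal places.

The stream is worth 44000δ + 33000δ² today, so 44000δ + 33000δ² = 44293.70.
Rearranged: 33000δ² + 44000δ − 44293.70 = 0.
The positive root is δ = [−44000 + √(44000² + 4·33000·44293.70)] / (2·33000) = (−44000 + 88220.000)/66000 ≈ 0.670.

δ ≈ 0.670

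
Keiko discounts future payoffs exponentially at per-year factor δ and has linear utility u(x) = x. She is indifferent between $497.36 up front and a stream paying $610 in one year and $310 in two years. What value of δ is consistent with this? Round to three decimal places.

δ ≈ 0.620

Equating present values: 497.36 = 610δ + 310δ².
That is, 310δ² + 610δ − 497.36 = 0, a quadratic in δ.
The positive root is δ = [−610 + √(610² + 4·310·497.36)] / (2·310) = (−610 + 994.398)/620 ≈ 0.620.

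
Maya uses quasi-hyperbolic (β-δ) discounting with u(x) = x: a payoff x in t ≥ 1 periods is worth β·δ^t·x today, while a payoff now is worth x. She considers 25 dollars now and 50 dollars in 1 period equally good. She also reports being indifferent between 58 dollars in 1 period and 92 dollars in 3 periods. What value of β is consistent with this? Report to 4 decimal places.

Both payoffs in the second observation are in the future, so β drops out: δ^1·58 = δ^3·92 ⇒ δ^2 = 58/92 = 0.63043, so δ = 0.79400.
Substituting δ into 25 = β·δ·50: β = 25/(39.700) ≈ 0.6297.

β ≈ 0.6297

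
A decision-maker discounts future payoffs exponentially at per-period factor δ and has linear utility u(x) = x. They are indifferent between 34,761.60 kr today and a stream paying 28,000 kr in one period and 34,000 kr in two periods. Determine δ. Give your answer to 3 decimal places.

δ ≈ 0.680

Present value of the stream is 28000·δ + 34000·δ². Indifference gives 28000δ + 34000δ² = 34761.60.
So 34000δ² + 28000δ − 34761.60 = 0.
The positive root is δ = [−28000 + √(28000² + 4·34000·34761.60)] / (2·34000) = (−28000 + 74240.000)/68000 ≈ 0.680.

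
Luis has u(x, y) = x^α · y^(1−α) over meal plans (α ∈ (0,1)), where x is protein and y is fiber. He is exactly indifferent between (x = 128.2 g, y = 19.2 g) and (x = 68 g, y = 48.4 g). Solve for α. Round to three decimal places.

α ≈ 0.593

The Cobb–Douglas utilities coincide, so 128.2^α·19.2^(1−α) = 68^α·48.4^(1−α).
(128.2/68)^α = (48.4/19.2)^(1−α); take logs: α·ln(128.2/68) = (1−α)·ln(48.4/19.2), i.e. α·0.634084 = (1−α)·0.924590.
With A = 0.634084 and B = 0.924590: α·A = (1−α)·B, so α = B/(A+B) = 0.924590/1.558674 ≈ 0.593.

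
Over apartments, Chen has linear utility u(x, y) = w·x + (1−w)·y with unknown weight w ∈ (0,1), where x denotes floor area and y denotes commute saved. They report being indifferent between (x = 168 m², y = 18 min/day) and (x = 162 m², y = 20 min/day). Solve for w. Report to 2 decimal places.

u(168,18) = u(162,20) means w·168 + (1−w)·18 = w·162 + (1−w)·20.
Rearranging, 6·w − 2·(1−w) = 0.
So w/(1−w) = 2/6 = 0.3333, giving w = 2/(6+2) = 0.25.

w = 0.25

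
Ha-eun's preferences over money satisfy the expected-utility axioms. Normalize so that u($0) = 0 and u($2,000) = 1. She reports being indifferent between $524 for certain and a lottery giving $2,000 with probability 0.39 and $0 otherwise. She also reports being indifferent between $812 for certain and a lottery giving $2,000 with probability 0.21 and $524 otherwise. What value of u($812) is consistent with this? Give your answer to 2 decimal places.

First, u($524) = 0.39·u($2,000) + 0.61·u($0) = 0.39.
The second indifference gives u($812) = 0.21·u($2,000) + 0.79·u($524) = 0.21·1.00 + 0.79·0.39 = 0.5181.

0.52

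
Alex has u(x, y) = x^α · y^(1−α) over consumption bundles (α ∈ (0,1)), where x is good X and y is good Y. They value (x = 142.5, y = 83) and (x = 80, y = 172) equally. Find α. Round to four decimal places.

Indifference: 142.5^α · 83^(1−α) = 80^α · 172^(1−α).
(142.5/80)^α = (172/83)^(1−α); take logs: α·ln(142.5/80) = (1−α)·ln(172/83), i.e. α·0.5773154 = (1−α)·0.7286539.
With A = 0.5773154 and B = 0.7286539: α·A = (1−α)·B, so α = B/(A+B) = 0.7286539/1.3059693 ≈ 0.5579.

α ≈ 0.5579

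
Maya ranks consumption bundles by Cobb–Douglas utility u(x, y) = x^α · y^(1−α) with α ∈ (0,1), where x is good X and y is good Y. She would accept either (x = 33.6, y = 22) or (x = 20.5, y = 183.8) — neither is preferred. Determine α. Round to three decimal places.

α ≈ 0.811

Indifference: 33.6^α · 22^(1−α) = 20.5^α · 183.8^(1−α).
Taking logs: α·ln 33.6 + (1−α)·ln 22 = α·ln 20.5 + (1−α)·ln 183.8, i.e. α·0.494101 = (1−α)·2.122806.
With A = 0.494101 and B = 2.122806: α·A = (1−α)·B, so α = B/(A+B) = 2.122806/2.616907 ≈ 0.811.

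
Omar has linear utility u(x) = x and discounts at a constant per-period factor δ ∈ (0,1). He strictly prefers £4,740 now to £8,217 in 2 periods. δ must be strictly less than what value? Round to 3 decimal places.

The preference means 4740 > δ^2·8217.
Hence δ^2 < 4740/8217 = 0.57685, and x ↦ x^(1/2) is increasing on (0,∞).
δ < (4740/8217)^(1/2) ≈ 0.760.

δ < 0.760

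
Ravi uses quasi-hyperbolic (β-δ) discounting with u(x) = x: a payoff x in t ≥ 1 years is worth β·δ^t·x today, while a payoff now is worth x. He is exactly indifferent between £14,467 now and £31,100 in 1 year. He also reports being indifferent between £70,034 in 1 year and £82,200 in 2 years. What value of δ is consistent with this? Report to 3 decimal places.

The second indifference involves only future payoffs, so β cancels: β·δ^1·70034 = β·δ^2·82200, giving δ = 70034/82200 = 0.85200.

δ ≈ 0.852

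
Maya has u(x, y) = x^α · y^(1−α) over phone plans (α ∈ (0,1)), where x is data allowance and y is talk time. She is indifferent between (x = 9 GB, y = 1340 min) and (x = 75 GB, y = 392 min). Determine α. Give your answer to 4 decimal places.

α ≈ 0.3670

Set the two utilities equal: 9^α·1340^(1−α) = 75^α·392^(1−α).
Taking logs: α·ln 9 + (1−α)·ln 1340 = α·ln 75 + (1−α)·ln 392, i.e. α·-2.1202635 = (1−α)·-1.2291631.
With A = -2.1202635 and B = -1.2291631: α·A = (1−α)·B, so α = B/(A+B) = -1.2291631/-3.3494266 ≈ 0.3670.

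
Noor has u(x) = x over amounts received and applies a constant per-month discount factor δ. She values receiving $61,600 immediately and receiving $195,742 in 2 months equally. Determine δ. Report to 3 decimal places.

The payoff in 2 months is discounted by δ^2, so u(61600) = δ^2·u(195742) and δ^2 = u(61600)/u(195742).
With u(x) = x: δ^2 = 61600/195742 = 0.31470.
Hence δ = (0.31470)^(1/2) = 0.56098.

δ ≈ 0.561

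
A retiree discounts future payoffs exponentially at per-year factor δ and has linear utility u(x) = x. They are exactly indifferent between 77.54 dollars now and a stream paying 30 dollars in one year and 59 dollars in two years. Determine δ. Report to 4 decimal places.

The stream is worth 30δ + 59δ² today, so 30δ + 59δ² = 77.54.
Rearranged: 59δ² + 30δ − 77.54 = 0.
The positive root is δ = [−30 + √(30² + 4·59·77.54)] / (2·59) = (−30 + 138.562)/118 ≈ 0.9200.

δ ≈ 0.9200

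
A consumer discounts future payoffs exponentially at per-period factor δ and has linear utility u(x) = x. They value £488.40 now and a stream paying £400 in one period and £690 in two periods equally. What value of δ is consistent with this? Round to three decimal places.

δ ≈ 0.600

Equating present values: 488.40 = 400δ + 690δ².
So 690δ² + 400δ − 488.40 = 0.
The positive root is δ = [−400 + √(400² + 4·690·488.40)] / (2·690) = (−400 + 1228.000)/1380 ≈ 0.600.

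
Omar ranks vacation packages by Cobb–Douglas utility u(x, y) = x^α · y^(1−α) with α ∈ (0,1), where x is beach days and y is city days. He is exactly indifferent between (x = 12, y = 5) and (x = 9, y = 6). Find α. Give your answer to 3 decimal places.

Set the two utilities equal: 12^α·5^(1−α) = 9^α·6^(1−α).
Rearrange to (12/9)^α = (6/5)^(1−α) and take logs: α·0.287682 = (1−α)·0.182322.
Thus α·(0.470004) = 0.182322, so α = 0.182322/0.470004 ≈ 0.388.

α ≈ 0.388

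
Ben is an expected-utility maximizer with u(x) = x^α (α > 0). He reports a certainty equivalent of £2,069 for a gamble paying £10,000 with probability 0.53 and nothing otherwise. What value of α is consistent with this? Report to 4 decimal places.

Since u(0) = 0, the lottery's EU is 0.53·10000^α.
Setting u(2069) equal to that: 2069^α = 0.53·10000^α ⇒ (2069/10000)^α = 0.53.
Taking logs: α·ln(2069/10000) = ln(0.53), so α = -0.6348783 / -1.5755197 ≈ 0.4030.

α ≈ 0.4030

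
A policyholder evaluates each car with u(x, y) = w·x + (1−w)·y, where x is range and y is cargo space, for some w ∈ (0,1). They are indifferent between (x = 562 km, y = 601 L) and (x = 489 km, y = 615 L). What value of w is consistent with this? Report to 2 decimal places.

Equating utilities: w·562 + (1−w)·601 = w·489 + (1−w)·615.
w·(562−489) = (1−w)·(615−601), i.e. w·73 = (1−w)·14.
So w/(1−w) = 14/73 = 0.1918, giving w = 14/(73+14) = 0.16.

w = 0.16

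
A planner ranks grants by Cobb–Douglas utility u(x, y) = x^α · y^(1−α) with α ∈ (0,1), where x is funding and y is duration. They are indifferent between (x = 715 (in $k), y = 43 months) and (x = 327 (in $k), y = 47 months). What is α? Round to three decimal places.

α ≈ 0.102

Indifference: 715^α · 43^(1−α) = 327^α · 47^(1−α).
(715/327)^α = (47/43)^(1−α); take logs: α·ln(715/327) = (1−α)·ln(47/43), i.e. α·0.782322 = (1−α)·0.088947.
With A = 0.782322 and B = 0.088947: α·A = (1−α)·B, so α = B/(A+B) = 0.088947/0.871269 ≈ 0.102.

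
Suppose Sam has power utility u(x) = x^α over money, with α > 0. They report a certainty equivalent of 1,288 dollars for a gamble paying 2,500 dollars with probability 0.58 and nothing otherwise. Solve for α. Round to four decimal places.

The lottery's expected utility is 0.58·u(2500) + 0.42·u(0) = 0.58·2500^α (since u(0) = 0 for α > 0).
Equating: 1288^α = 0.58·2500^α, i.e. 0.5152^α = 0.58.
Take logs: α = ln 0.58 / ln(1288/2500) ≈ 0.821362.

α ≈ 0.8214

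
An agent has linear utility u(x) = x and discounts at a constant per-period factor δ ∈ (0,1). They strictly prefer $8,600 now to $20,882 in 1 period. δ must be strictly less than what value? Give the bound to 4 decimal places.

Under u(x) = x this choice says 8600 > δ·20882.
So δ < 8600/20882 = 0.41184.

δ < 0.4118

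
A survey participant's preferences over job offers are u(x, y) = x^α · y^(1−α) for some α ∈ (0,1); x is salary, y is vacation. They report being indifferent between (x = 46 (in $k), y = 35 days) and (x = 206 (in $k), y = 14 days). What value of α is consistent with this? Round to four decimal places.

α ≈ 0.3793

The Cobb–Douglas utilities coincide, so 46^α·35^(1−α) = 206^α·14^(1−α).
Taking logs: α·ln 46 + (1−α)·ln 35 = α·ln 206 + (1−α)·ln 14, i.e. α·-1.4992348 = (1−α)·-0.9162907.
Thus α·(-2.4155255) = -0.9162907, so α = -0.9162907/-2.4155255 ≈ 0.3793.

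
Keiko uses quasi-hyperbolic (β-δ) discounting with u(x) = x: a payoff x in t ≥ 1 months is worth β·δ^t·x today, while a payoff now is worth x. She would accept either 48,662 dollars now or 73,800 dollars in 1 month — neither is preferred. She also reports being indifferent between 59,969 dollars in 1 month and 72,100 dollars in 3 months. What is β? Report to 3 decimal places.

β ≈ 0.723

The second indifference involves only future payoffs, so β cancels: β·δ^1·59969 = β·δ^3·72100, giving δ^2 = 59969/72100 = 0.83175, so δ = 0.91200.
Substituting δ into 48662 = β·δ·73800: β = 48662/(67305.745) ≈ 0.723.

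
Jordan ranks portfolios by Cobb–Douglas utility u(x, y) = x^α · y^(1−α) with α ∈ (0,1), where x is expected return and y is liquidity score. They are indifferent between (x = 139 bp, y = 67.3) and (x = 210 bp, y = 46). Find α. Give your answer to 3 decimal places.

Set the two utilities equal: 139^α·67.3^(1−α) = 210^α·46^(1−α).
(139/210)^α = (46/67.3)^(1−α); take logs: α·ln(139/210) = (1−α)·ln(46/67.3), i.e. α·-0.412634 = (1−α)·-0.380519.
With A = -0.412634 and B = -0.380519: α·A = (1−α)·B, so α = B/(A+B) = -0.380519/-0.793153 ≈ 0.480.

α ≈ 0.480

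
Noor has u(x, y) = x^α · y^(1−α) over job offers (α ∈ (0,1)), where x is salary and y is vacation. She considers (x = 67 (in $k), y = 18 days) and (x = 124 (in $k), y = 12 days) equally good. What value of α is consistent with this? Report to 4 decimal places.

The Cobb–Douglas utilities coincide, so 67^α·18^(1−α) = 124^α·12^(1−α).
(67/124)^α = (12/18)^(1−α); take logs: α·ln(67/124) = (1−α)·ln(12/18), i.e. α·-0.6155889 = (1−α)·-0.4054651.
Thus α·(-1.0210540) = -0.4054651, so α = -0.4054651/-1.0210540 ≈ 0.3971.

α ≈ 0.3971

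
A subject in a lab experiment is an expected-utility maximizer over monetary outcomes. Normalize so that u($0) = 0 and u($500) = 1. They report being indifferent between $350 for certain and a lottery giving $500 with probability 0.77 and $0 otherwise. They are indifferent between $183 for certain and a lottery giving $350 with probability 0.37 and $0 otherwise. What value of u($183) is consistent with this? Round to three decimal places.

First, u($350) = 0.77·u($500) + 0.23·u($0) = 0.77.
The second indifference gives u($183) = 0.37·u($350) + 0.63·u($0) = 0.37·0.77 + 0.63·0.00 = 0.2849.

0.285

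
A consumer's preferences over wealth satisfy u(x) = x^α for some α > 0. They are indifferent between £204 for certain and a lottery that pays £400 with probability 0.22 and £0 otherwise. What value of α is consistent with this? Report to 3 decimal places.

Since u(0) = 0, the lottery's EU is 0.22·400^α.
Indifference: 204^α = 0.22·400^α, so (204/400)^α = 0.22.
α = ln(0.22) / ln(204/400) = -1.514128/-0.673345 ≈ 2.249.

α ≈ 2.249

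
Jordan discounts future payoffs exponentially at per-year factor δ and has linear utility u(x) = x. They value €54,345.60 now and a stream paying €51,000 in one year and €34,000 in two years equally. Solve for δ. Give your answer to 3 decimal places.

δ ≈ 0.720

The stream is worth 51000δ + 34000δ² today, so 51000δ + 34000δ² = 54345.60.
That is, 34000δ² + 51000δ − 54345.60 = 0, a quadratic in δ.
δ = (−51000 + √(51000² + 4·34000·54345.60)) / (2·34000) = (−51000 + √9992001600.00) / 68000 ≈ 0.720.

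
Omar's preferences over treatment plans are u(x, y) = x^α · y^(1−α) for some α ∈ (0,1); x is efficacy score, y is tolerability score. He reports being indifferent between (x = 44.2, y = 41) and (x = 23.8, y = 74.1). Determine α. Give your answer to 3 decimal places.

Indifference: 44.2^α · 41^(1−α) = 23.8^α · 74.1^(1−α).
Rearrange to (44.2/23.8)^α = (74.1/41)^(1−α) and take logs: α·0.619039 = (1−α)·0.591843.
With A = 0.619039 and B = 0.591843: α·A = (1−α)·B, so α = B/(A+B) = 0.591843/1.210882 ≈ 0.489.

α ≈ 0.489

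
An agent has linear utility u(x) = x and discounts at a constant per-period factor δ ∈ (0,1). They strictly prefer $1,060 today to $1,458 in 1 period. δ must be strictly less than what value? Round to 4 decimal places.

δ < 0.7270

Under u(x) = x this choice says 1060 > δ·1458.
Dividing through by 1458 gives δ < 0.72702.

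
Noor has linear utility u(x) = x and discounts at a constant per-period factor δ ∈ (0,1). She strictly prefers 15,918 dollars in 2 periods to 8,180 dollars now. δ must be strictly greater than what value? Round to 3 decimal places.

δ > 0.717

The preference means 8180 < δ^2·15918.
Hence δ^2 > 8180/15918 = 0.51388, and x ↦ x^(1/2) is increasing on (0,∞).
δ > (8180/15918)^(1/2) ≈ 0.717.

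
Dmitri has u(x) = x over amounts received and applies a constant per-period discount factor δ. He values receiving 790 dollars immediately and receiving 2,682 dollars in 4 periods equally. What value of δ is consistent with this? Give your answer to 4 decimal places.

The payoff in 4 periods is discounted by δ^4, so u(790) = δ^4·u(2682) and δ^4 = u(790)/u(2682).
With u(x) = x: δ^4 = 790/2682 = 0.29456.
Taking the 4th root: δ = 0.29456^(1/4) ≈ 0.7367.

δ ≈ 0.7367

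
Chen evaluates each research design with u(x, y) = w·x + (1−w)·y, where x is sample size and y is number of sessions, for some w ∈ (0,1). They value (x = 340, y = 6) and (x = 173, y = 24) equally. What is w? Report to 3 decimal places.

w = 0.097

Equating utilities: w·340 + (1−w)·6 = w·173 + (1−w)·24.
Collecting terms: w·167 = (1−w)·18.
The marginal rate of substitution is 18/167, so w = 18/(167+18) = 0.097.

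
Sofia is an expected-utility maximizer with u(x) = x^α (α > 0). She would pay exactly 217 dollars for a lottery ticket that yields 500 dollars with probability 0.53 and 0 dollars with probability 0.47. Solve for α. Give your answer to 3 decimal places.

Since u(0) = 0, the lottery's EU is 0.53·500^α.
Indifference: 217^α = 0.53·500^α, so (217/500)^α = 0.53.
α = ln(0.53) / ln(217/500) = -0.634878/-0.834711 ≈ 0.761.

α ≈ 0.761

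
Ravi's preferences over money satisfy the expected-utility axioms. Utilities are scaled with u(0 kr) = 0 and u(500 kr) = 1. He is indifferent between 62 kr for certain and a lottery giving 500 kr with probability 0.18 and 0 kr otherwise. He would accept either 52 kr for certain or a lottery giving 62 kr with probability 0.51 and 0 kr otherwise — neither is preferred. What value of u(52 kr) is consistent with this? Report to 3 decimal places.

0.092

From the first indifference, u(62 kr) = 0.18·u(500 kr) + 0.82·u(0 kr) = 0.18·1 + 0.82·0 = 0.18.
The second indifference gives u(52 kr) = 0.51·u(62 kr) + 0.49·u(0 kr) = 0.51·0.18 + 0.49·0.00 = 0.0918.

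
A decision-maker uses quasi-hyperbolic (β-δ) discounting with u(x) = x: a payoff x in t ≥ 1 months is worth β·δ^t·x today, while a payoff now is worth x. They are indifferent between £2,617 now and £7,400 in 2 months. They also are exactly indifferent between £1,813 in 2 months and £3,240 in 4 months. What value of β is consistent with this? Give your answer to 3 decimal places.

From the later pair, β·δ^2·1813 = β·δ^4·3240; dividing through, δ^2 = 1813/3240 = 0.55957, so δ = 0.74804.
Substituting δ into 2617 = β·δ^2·7400: β = 2617/(4140.802) ≈ 0.632.

β ≈ 0.632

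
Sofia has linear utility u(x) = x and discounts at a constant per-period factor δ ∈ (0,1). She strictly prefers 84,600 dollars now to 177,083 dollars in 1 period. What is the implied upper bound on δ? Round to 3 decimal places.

The preference means 84600 > δ·177083.
So δ < 84600/177083 = 0.47774.

δ < 0.478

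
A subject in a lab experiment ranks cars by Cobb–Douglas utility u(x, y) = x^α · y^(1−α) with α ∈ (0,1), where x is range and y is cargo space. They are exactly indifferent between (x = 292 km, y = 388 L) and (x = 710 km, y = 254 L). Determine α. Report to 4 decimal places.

Indifference: 292^α · 388^(1−α) = 710^α · 254^(1−α).
(292/710)^α = (254/388)^(1−α); take logs: α·ln(292/710) = (1−α)·ln(254/388), i.e. α·-0.8885112 = (1−α)·-0.4236711.
With A = -0.8885112 and B = -0.4236711: α·A = (1−α)·B, so α = B/(A+B) = -0.4236711/-1.3121823 ≈ 0.3229.

α ≈ 0.3229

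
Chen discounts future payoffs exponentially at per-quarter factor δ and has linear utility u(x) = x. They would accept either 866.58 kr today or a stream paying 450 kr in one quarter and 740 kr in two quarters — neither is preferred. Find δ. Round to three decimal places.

Equating present values: 866.58 = 450δ + 740δ².
So 740δ² + 450δ − 866.58 = 0.
The positive root is δ = [−450 + √(450² + 4·740·866.58)] / (2·740) = (−450 + 1663.604)/1480 ≈ 0.820.

δ ≈ 0.820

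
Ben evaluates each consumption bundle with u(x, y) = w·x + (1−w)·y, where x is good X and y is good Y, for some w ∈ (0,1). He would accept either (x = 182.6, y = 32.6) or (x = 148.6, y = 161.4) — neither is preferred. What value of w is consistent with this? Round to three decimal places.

w = 0.791

Equating utilities: w·182.6 + (1−w)·32.6 = w·148.6 + (1−w)·161.4.
w·(182.6−148.6) = (1−w)·(161.4−32.6), i.e. w·34 = (1−w)·128.8.
The marginal rate of substitution is 128.8/34, so w = 128.8/(34+128.8) = 0.791.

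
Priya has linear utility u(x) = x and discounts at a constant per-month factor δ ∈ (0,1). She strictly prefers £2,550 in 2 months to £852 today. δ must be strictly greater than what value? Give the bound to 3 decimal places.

The preference means 852 < δ^2·2550.
So δ^2 > 852/2550 = 0.33412; taking the square root of both positive sides preserves the inequality.
δ > (852/2550)^(1/2) ≈ 0.578.

δ > 0.578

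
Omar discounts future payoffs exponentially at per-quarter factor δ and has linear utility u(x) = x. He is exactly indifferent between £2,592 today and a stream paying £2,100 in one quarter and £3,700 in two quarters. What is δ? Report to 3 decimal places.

The stream is worth 2100δ + 3700δ² today, so 2100δ + 3700δ² = 2592.
So 3700δ² + 2100δ − 2592 = 0.
δ = (−2100 + √(2100² + 4·3700·2592)) / (2·3700) = (−2100 + √42771600.00) / 7400 ≈ 0.600.

δ ≈ 0.600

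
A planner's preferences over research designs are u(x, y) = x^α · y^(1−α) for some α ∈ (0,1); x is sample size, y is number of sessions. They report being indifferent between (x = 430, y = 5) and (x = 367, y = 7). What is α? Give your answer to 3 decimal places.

Indifference: 430^α · 5^(1−α) = 367^α · 7^(1−α).
(430/367)^α = (7/5)^(1−α); take logs: α·ln(430/367) = (1−α)·ln(7/5), i.e. α·0.158423 = (1−α)·0.336472.
So α/(1−α) = (0.336472)/(0.158423) = 2.123884, and α = 2.123884/3.123884 ≈ 0.680.

α ≈ 0.680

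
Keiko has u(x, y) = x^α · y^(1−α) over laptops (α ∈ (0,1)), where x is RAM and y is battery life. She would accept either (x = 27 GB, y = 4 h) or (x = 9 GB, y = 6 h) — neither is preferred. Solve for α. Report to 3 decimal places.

α ≈ 0.270

Set the two utilities equal: 27^α·4^(1−α) = 9^α·6^(1−α).
Taking logs: α·ln 27 + (1−α)·ln 4 = α·ln 9 + (1−α)·ln 6, i.e. α·1.098612 = (1−α)·0.405465.
With A = 1.098612 and B = 0.405465: α·A = (1−α)·B, so α = B/(A+B) = 0.405465/1.504077 ≈ 0.270.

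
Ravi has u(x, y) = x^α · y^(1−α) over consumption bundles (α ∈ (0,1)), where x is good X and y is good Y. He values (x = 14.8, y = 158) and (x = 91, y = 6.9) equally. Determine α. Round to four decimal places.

The Cobb–Douglas utilities coincide, so 14.8^α·158^(1−α) = 91^α·6.9^(1−α).
Rearrange to (14.8/91)^α = (6.9/158)^(1−α) and take logs: α·-1.8162323 = (1−α)·-3.1310736.
With A = -1.8162323 and B = -3.1310736: α·A = (1−α)·B, so α = B/(A+B) = -3.1310736/-4.9473059 ≈ 0.6329.

α ≈ 0.6329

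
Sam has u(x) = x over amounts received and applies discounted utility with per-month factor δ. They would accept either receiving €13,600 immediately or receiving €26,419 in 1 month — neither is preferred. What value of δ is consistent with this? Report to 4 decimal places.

Equating discounted utilities: u(13600) = δ·u(26419) ⇒ δ = u(13600)/u(26419).
With u(x) = x: δ = 13600/26419 = 0.51478.

δ ≈ 0.5148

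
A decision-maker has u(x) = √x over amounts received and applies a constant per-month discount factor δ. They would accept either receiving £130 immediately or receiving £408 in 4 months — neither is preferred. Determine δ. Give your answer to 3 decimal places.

δ ≈ 0.867

Indifference means u(130) = δ^4 · u(408), so δ^4 = u(130)/u(408).
Since u(x) = √x, δ^4 = √(130/408) = 0.56447.
Hence δ = (0.56447)^(1/4) = 0.86678.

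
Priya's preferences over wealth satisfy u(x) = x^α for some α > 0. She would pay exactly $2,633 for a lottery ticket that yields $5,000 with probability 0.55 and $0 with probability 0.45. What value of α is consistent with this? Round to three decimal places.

α ≈ 0.932

Since u(0) = 0, the lottery's EU is 0.55·5000^α.
Equating: 2633^α = 0.55·5000^α, i.e. 0.5266^α = 0.55.
Take logs: α = ln 0.55 / ln(2633/5000) ≈ 0.93221.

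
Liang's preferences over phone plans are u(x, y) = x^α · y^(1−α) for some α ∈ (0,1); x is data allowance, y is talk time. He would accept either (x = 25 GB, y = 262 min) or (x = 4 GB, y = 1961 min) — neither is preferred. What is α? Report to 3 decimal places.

α ≈ 0.523

Set the two utilities equal: 25^α·262^(1−α) = 4^α·1961^(1−α).
Taking logs: α·ln 25 + (1−α)·ln 262 = α·ln 4 + (1−α)·ln 1961, i.e. α·1.832581 = (1−α)·2.012865.
So α/(1−α) = (2.012865)/(1.832581) = 1.098377, and α = 1.098377/2.098377 ≈ 0.523.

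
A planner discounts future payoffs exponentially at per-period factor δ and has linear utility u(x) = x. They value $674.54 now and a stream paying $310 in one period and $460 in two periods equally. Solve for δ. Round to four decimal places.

δ ≈ 0.9200

The stream is worth 310δ + 460δ² today, so 310δ + 460δ² = 674.54.
Rearranged: 460δ² + 310δ − 674.54 = 0.
By the quadratic formula (taking the positive root), δ = (−310 + √1337253.60) / 920 ≈ 0.9200.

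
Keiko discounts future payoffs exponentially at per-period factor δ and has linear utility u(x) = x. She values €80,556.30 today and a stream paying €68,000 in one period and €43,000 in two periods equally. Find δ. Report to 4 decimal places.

The stream is worth 68000δ + 43000δ² today, so 68000δ + 43000δ² = 80556.30.
So 43000δ² + 68000δ − 80556.30 = 0.
The positive root is δ = [−68000 + √(68000² + 4·43000·80556.30)] / (2·43000) = (−68000 + 135940.000)/86000 ≈ 0.7900.

δ ≈ 0.7900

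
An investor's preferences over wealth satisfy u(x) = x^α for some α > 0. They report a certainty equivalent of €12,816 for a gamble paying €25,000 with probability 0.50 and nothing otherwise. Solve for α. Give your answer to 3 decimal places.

α ≈ 1.037

The lottery's expected utility is 0.50·u(25000) + 0.50·u(0) = 0.50·25000^α (since u(0) = 0 for α > 0).
Setting u(12816) equal to that: 12816^α = 0.50·25000^α ⇒ (12816/25000)^α = 0.50.
Take logs: α = ln 0.50 / ln(12816/25000) ≈ 1.03736.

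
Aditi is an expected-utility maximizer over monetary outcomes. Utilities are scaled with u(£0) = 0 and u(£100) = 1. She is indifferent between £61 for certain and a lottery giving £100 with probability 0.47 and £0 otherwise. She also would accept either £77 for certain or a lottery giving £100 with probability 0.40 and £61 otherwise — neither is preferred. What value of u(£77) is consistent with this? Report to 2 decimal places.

The first gamble pins u(£61): it must equal 0.47·1 + 0.53·0 = 0.47.
Then u(£77) = 0.40·u(£100) + 0.60·u(£61) = 0.40·1.00 + 0.60·0.47 = 0.6820.

0.68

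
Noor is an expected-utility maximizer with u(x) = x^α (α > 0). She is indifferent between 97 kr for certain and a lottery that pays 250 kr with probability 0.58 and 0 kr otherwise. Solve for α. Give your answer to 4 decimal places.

α ≈ 0.5754

EU(lottery) = 0.58·250^α + 0.42·0 = 0.58·250^α.
Equating: 97^α = 0.58·250^α, i.e. 0.3880^α = 0.58.
α = ln(0.58) / ln(97/250) = -0.5447272/-0.9467499 ≈ 0.5754.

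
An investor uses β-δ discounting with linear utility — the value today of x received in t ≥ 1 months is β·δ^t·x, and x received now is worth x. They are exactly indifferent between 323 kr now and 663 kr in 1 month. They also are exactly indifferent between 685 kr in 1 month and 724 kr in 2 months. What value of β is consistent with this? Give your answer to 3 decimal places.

The second indifference involves only future payoffs, so β cancels: β·δ^1·685 = β·δ^2·724, giving δ = 685/724 = 0.94613.
Now use the now-vs-future pair: 323 = β·δ·663 gives β = 323/(0.94613·663) ≈ 0.515.

β ≈ 0.515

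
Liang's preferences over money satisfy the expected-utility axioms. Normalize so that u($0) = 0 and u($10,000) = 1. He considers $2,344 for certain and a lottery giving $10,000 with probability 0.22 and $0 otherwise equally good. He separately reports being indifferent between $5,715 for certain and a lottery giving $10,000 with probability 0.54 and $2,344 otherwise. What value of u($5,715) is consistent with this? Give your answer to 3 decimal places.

0.641

From the first indifference, u($2,344) = 0.22·u($10,000) + 0.78·u($0) = 0.22·1 + 0.78·0 = 0.22.
Then u($5,715) = 0.54·u($10,000) + 0.46·u($2,344) = 0.54·1.00 + 0.46·0.22 = 0.6412.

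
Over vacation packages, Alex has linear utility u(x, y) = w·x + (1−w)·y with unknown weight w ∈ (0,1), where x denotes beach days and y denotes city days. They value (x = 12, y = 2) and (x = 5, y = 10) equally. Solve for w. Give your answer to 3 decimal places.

w = 0.533

Equating utilities: w·12 + (1−w)·2 = w·5 + (1−w)·10.
Rearranging, 7·w − 8·(1−w) = 0.
The marginal rate of substitution is 8/7, so w = 8/(7+8) = 0.533.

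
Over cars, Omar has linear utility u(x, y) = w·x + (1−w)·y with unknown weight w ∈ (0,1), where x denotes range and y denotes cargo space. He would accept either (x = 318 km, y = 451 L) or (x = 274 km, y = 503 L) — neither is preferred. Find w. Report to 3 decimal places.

w = 0.542

Indifference: w·318 + (1−w)·451 = w·274 + (1−w)·503.
Collecting terms: w·44 = (1−w)·52.
So w/(1−w) = 52/44 = 1.1818, giving w = 52/(44+52) = 0.542.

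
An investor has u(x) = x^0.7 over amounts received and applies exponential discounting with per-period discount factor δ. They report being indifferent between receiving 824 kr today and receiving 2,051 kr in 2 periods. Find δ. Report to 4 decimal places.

δ ≈ 0.7268

The payoff in 2 periods is discounted by δ^2, so u(824) = δ^2·u(2051) and δ^2 = u(824)/u(2051).
With u(x) = x^0.7: δ^2 = 824^0.7/2051^0.7 = (824/2051)^0.7 = 0.52817.
Hence δ = (0.52817)^(1/2) = 0.726753.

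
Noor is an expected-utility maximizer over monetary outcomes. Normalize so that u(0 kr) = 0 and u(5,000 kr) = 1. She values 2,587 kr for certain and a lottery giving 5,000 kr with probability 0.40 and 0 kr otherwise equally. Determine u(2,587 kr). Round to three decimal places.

By the standard-gamble method, u(2,587 kr) is just the indifference probability on the best outcome: 0.40.

0.400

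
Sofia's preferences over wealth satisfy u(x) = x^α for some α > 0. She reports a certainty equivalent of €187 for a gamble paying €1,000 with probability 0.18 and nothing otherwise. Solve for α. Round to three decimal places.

α ≈ 1.023

The lottery's expected utility is 0.18·u(1000) + 0.82·u(0) = 0.18·1000^α (since u(0) = 0 for α > 0).
Indifference: 187^α = 0.18·1000^α, so (187/1000)^α = 0.18.
Taking logs: α·ln(187/1000) = ln(0.18), so α = -1.714798 / -1.676647 ≈ 1.023.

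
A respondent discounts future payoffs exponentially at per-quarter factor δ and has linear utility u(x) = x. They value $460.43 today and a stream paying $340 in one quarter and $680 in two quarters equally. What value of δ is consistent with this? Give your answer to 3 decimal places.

δ ≈ 0.610

Equating present values: 460.43 = 340δ + 680δ².
So 680δ² + 340δ − 460.43 = 0.
The positive root is δ = [−340 + √(340² + 4·680·460.43)] / (2·680) = (−340 + 1169.602)/1360 ≈ 0.610.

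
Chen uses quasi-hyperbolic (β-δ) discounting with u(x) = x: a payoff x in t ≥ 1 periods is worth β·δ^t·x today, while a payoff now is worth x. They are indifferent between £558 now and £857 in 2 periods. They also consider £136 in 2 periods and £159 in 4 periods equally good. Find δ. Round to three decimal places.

δ ≈ 0.925

From the later pair, β·δ^2·136 = β·δ^4·159; dividing through, δ^2 = 136/159 = 0.85535, so δ = 0.92485.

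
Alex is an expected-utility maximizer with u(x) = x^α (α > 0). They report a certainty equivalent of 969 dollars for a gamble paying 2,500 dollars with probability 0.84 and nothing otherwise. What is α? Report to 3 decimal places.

α ≈ 0.184

Since u(0) = 0, the lottery's EU is 0.84·2500^α.
Setting u(969) equal to that: 969^α = 0.84·2500^α ⇒ (969/2500)^α = 0.84.
Take logs: α = ln 0.84 / ln(969/2500) ≈ 0.18396.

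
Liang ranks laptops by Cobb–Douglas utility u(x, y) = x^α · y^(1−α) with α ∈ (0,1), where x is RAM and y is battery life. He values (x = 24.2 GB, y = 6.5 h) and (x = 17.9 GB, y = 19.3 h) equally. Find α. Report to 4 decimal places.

The Cobb–Douglas utilities coincide, so 24.2^α·6.5^(1−α) = 17.9^α·19.3^(1−α).
(24.2/17.9)^α = (19.3/6.5)^(1−α); take logs: α·ln(24.2/17.9) = (1−α)·ln(19.3/6.5), i.e. α·0.3015519 = (1−α)·1.0883029.
So α/(1−α) = (1.0883029)/(0.3015519) = 3.6090069, and α = 3.6090069/4.6090069 ≈ 0.7830.

α ≈ 0.7830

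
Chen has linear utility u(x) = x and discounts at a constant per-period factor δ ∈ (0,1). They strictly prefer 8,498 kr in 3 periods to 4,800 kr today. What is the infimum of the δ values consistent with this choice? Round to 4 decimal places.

δ > 0.8266

Comparing present values: 4800 < δ^3·8498.
So δ^3 > 4800/8498 = 0.56484; taking the cube root of both positive sides preserves the inequality.
δ > (4800/8498)^(1/3) ≈ 0.8266.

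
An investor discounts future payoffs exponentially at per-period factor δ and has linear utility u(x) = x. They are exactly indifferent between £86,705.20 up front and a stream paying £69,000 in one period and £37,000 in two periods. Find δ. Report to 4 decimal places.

Present value of the stream is 69000·δ + 37000·δ². Indifference gives 69000δ + 37000δ² = 86705.20.
That is, 37000δ² + 69000δ − 86705.20 = 0, a quadratic in δ.
The positive root is δ = [−69000 + √(69000² + 4·37000·86705.20)] / (2·37000) = (−69000 + 132640.000)/74000 ≈ 0.8600.

δ ≈ 0.8600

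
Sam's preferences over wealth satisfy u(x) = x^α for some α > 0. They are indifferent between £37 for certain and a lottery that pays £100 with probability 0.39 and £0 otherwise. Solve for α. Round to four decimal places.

Since u(0) = 0, the lottery's EU is 0.39·100^α.
Indifference: 37^α = 0.39·100^α, so (37/100)^α = 0.39.
Take logs: α = ln 0.39 / ln(37/100) ≈ 0.947052.

α ≈ 0.9471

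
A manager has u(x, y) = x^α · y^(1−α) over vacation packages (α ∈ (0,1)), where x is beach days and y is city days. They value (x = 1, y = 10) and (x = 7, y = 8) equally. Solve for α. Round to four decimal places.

Indifference: 1^α · 10^(1−α) = 7^α · 8^(1−α).
Taking logs: α·ln 1 + (1−α)·ln 10 = α·ln 7 + (1−α)·ln 8, i.e. α·-1.9459101 = (1−α)·-0.2231436.
Thus α·(-2.1690537) = -0.2231436, so α = -0.2231436/-2.1690537 ≈ 0.1029.

α ≈ 0.1029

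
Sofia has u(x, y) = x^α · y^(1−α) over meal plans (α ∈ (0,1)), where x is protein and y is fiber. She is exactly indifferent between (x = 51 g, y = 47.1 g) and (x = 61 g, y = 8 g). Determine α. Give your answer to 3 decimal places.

Indifference: 51^α · 47.1^(1−α) = 61^α · 8^(1−α).
Rearrange to (51/61)^α = (8/47.1)^(1−α) and take logs: α·-0.179048 = (1−α)·-1.772831.
Thus α·(-1.951879) = -1.772831, so α = -1.772831/-1.951879 ≈ 0.908.

α ≈ 0.908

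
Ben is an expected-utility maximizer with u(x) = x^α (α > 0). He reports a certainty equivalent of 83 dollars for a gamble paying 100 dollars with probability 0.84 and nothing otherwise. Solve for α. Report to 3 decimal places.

α ≈ 0.936

Since u(0) = 0, the lottery's EU is 0.84·100^α.
Setting u(83) equal to that: 83^α = 0.84·100^α ⇒ (83/100)^α = 0.84.
Take logs: α = ln 0.84 / ln(83/100) ≈ 0.93573.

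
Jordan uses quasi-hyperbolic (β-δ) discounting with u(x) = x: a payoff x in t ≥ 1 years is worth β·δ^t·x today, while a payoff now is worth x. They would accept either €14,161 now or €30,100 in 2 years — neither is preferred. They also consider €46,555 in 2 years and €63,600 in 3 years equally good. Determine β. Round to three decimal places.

β ≈ 0.878

From the later pair, β·δ^2·46555 = β·δ^3·63600; dividing through, δ = 46555/63600 = 0.73200.
Substituting δ into 14161 = β·δ^2·30100: β = 14161/(16128.164) ≈ 0.878.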